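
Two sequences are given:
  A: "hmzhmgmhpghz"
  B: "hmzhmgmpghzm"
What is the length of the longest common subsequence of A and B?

11

Backtracking the LCS table gives one alignment: h (A1,B1) → m (A2,B2) → z (A3,B3) → h (A4,B4) → m (A5,B5) → g (A6,B6) → m (A7,B7) → p (A9,B8) → g (A10,B9) → h (A11,B10) → z (A12,B11).
So the longest common subsequence has length 11.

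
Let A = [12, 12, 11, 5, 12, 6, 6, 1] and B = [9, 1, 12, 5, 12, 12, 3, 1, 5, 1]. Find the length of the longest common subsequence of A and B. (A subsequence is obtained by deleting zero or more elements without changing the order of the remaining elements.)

4

Backtracking the LCS table gives one alignment: 12 (A1,B5) → 12 (A2,B6) → 5 (A4,B9) → 1 (A8,B10).
So the longest common subsequence has length 4.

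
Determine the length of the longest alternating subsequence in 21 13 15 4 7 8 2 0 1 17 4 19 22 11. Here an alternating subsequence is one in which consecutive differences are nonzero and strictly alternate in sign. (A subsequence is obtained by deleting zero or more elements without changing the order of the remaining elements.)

Track the best alternating length ending on an up-step vs a down-step at each position: up/down = 1/1, 1/2, 3/2, 1/4, 5/4, 5/4, 1/6, 1/6, 7/6, 7/2, 7/8, 9/2, 9/1, 9/10.
The maximum over both is 10; one such subsequence is 21, 13, 15, 4, 7, 2, 17, 4, 19, 11.

10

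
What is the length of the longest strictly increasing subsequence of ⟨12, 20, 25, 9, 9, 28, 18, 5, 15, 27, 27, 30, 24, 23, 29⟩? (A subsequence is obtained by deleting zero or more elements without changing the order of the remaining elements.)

One longest increasing subsequence is 12, 20, 25, 28, 30 (positions 1,2,3,6,12), of length 5; no longer one exists.

5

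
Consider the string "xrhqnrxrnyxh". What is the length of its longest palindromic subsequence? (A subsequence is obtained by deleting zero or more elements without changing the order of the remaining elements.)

7

One longest palindromic subsequence is hnrxrnh (positions 3,5,6,7,8,9,12); it reads the same forward and backward, and the interval DP gives dp[1][12] = 7.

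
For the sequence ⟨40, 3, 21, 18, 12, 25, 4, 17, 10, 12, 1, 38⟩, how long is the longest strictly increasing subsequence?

Let dp[i] be the longest increasing subsequence ending at position i. Then dp = [1, 1, 2, 2, 2, 3, 2, 3, 3, 4, 1, 5].
The maximum is 5; one witness is 3, 4, 10, 12, 38 at positions 2,7,9,10,12.

5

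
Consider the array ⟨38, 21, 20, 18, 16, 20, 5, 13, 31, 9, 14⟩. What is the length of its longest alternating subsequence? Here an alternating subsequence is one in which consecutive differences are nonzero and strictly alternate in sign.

A longest alternating subsequence is 38, 18, 20, 5, 13, 9, 14 (positions 1,4,6,7,8,10,11); its 6 consecutive differences strictly alternate in sign, and length 7 is optimal.

7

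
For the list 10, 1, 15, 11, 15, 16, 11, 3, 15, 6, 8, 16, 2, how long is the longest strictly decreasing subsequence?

4

One longest decreasing subsequence is 15, 11, 3, 2 (positions 3,4,8,13), of length 4; no longer one exists.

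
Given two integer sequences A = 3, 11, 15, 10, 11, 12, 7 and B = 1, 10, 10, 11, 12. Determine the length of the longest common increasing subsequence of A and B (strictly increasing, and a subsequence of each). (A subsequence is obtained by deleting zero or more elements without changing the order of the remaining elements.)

3

A longest common strictly increasing subsequence is 10, 11, 12 (length 3); it appears in order in both A and B, and no longer such subsequence exists.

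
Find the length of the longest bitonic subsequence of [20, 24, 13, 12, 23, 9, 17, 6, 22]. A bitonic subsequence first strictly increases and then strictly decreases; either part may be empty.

One longest bitonic subsequence is 20, 24, 13, 12, 9, 6 (positions 1,2,3,4,6,8): it rises to 24 then falls. Length 6 is optimal.

6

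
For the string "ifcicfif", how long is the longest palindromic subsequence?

7

Using dp[i][j] = 2 + dp[i+1][j−1] if the ends match, else max(dp[i+1][j], dp[i][j−1]):
dp[1][8] = 7. A witness is ifcicfi at positions 1,2,3,4,5,6,7.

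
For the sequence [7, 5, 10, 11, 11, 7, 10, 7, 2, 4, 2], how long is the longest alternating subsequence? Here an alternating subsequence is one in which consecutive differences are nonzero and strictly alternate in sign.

8

A longest alternating subsequence is 7, 5, 10, 7, 10, 2, 4, 2 (positions 1,2,3,6,7,9,10,11); its 7 consecutive differences strictly alternate in sign, and length 8 is optimal.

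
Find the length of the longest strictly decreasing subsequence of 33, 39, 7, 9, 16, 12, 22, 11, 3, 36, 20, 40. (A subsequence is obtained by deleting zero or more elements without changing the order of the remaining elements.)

Let dp[i] be the longest decreasing subsequence ending at position i. Then dp = [1, 1, 2, 2, 2, 3, 2, 4, 5, 2, 3, 1].
The maximum is 5; one witness is 33, 16, 12, 11, 3 at positions 1,5,6,8,9.

5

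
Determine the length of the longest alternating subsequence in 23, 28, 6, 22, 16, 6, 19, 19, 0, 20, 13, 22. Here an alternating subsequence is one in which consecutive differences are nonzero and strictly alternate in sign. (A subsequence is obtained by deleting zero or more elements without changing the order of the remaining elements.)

10

Track the best alternating length ending on an up-step vs a down-step at each position: up/down = 1/1, 2/1, 1/3, 4/3, 4/5, 1/5, 6/5, 6/5, 1/7, 8/5, 8/9, 10/3.
The maximum over both is 10; one such subsequence is 23, 28, 6, 22, 16, 19, 0, 20, 13, 22.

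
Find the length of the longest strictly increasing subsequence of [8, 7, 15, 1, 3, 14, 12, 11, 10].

Scanning left to right, the best length ending at each element is: 8→1, 7→1, 15→2, 1→1, 3→2, 14→3, 12→3, 11→3, 10→3.
So the longest increasing subsequence has length 3, e.g. 1, 3, 14.

3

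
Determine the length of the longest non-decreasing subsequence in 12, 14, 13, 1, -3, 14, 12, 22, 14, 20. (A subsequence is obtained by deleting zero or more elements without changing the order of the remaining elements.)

One longest non-decreasing subsequence is 12, 14, 14, 14, 20 (positions 1,2,6,9,10), of length 5; no longer one exists.

5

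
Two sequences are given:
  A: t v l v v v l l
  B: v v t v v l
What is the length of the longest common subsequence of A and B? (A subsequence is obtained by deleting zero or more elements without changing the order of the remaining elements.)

5

A longest common subsequence is vvvvl (length 5); the LCS DP confirms no longer common subsequence exists.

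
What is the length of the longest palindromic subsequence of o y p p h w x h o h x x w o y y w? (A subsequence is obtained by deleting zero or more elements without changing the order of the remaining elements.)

9

One longest palindromic subsequence is ywxhohxwy (positions 2,6,7,8,9,10,12,13,16); it reads the same forward and backward, and the interval DP gives dp[1][17] = 9.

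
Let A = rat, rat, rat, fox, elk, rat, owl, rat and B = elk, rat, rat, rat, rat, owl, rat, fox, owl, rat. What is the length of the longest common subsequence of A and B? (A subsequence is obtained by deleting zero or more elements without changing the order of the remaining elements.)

6

A longest common subsequence is rat, rat, rat, fox, owl, rat (length 6); the LCS DP confirms no longer common subsequence exists.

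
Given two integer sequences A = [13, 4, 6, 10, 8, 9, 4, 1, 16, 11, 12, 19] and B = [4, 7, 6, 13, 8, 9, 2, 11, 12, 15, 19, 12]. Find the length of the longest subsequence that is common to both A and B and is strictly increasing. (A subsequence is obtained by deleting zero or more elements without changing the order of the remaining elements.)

A longest common strictly increasing subsequence is 4, 6, 8, 9, 11, 12, 19 (length 7); it appears in order in both A and B, and no longer such subsequence exists.

7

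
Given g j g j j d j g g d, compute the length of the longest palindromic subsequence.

One longest palindromic subsequence is ggjdjgg (positions 1,3,4,6,7,8,9); it reads the same forward and backward, and the interval DP gives dp[1][10] = 7.

7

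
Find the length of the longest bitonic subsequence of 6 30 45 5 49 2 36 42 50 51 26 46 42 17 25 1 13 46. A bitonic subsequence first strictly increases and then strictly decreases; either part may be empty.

Let inc[i] be the LIS ending at i and dec[i] the longest strictly decreasing subsequence starting at i. inc = [1, 2, 3, 1, 4, 1, 3, 4, 5, 6, 2, 5, 4, 2, 3, 1, 2, 5], dec = [4, 4, 5, 3, 5, 2, 4, 4, 5, 5, 3, 4, 3, 2, 2, 1, 1, 1].
max_i inc[i]+dec[i]−1 = 10, with one witness 6, 30, 45, 49, 50, 51, 46, 42, 25, 13.

10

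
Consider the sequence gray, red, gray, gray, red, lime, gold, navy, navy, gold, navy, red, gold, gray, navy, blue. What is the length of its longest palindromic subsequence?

8

One longest palindromic subsequence is gray red gold navy navy gold red gray (positions 4,5,7,8,9,10,12,14); it reads the same forward and backward, and the interval DP gives dp[1][16] = 8.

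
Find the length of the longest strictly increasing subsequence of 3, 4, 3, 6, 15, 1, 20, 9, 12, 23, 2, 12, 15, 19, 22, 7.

Scanning left to right, the best length ending at each element is: 3→1, 4→2, 3→1, 6→3, 15→4, 1→1, 20→5, 9→4, 12→5, 23→6, 2→2, 12→5, 15→6, 19→7, 22→8, 7→4.
So the longest increasing subsequence has length 8, e.g. 3, 4, 6, 9, 12, 15, 19, 22.

8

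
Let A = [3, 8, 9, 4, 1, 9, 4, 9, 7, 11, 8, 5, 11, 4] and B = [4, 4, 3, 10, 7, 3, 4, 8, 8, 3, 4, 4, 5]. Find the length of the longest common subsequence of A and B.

5

Backtracking the LCS table gives one alignment: 3 (A1,B6) → 8 (A2,B9) → 4 (A4,B11) → 4 (A7,B12) → 5 (A12,B13).
So the longest common subsequence has length 5.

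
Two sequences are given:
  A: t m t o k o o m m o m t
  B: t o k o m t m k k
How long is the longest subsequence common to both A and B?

6

A longest common subsequence is tokomm (length 6); the LCS DP confirms no longer common subsequence exists.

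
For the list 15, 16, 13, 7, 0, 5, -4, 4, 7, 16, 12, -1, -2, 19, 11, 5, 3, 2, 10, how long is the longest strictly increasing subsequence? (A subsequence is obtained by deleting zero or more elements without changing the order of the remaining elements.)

One longest increasing subsequence is 0, 5, 7, 16, 19 (positions 5,6,9,10,14), of length 5; no longer one exists.

5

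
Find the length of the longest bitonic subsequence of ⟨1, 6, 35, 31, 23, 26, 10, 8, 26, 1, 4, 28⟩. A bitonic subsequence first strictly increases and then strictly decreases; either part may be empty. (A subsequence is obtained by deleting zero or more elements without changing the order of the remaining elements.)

8

Let inc[i] be the LIS ending at i and dec[i] the longest strictly decreasing subsequence starting at i. inc = [1, 2, 3, 3, 3, 4, 3, 3, 4, 1, 2, 5], dec = [1, 2, 6, 5, 4, 4, 3, 2, 2, 1, 1, 1].
max_i inc[i]+dec[i]−1 = 8, with one witness 1, 6, 35, 31, 26, 10, 8, 4.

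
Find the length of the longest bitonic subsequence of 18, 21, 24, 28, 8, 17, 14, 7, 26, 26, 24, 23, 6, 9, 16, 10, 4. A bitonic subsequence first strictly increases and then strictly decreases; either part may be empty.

10

One longest bitonic subsequence is 18, 21, 24, 28, 26, 24, 23, 16, 10, 4 (positions 1,2,3,4,10,11,12,15,16,17): it rises to 28 then falls. Length 10 is optimal.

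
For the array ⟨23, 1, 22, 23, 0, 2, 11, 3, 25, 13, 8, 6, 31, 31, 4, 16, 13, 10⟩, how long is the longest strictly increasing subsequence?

5

One longest increasing subsequence is 1, 22, 23, 25, 31 (positions 2,3,4,9,13), of length 5; no longer one exists.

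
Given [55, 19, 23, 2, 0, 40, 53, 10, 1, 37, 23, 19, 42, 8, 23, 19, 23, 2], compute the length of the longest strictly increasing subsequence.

5

One longest increasing subsequence is 0, 1, 8, 19, 23 (positions 5,9,14,16,17), of length 5; no longer one exists.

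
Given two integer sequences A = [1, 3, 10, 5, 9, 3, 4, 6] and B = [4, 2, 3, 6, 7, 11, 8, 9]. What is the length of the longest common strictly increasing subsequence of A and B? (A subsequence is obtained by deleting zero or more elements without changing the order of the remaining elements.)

2

For each value that appears in both, track the longest common increasing run ending there.
The best achievable length is 2; one witness is 4, 6 (A-positions 7,8, B-positions 1,4).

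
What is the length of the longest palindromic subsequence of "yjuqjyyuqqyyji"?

8

One longest palindromic subsequence is jyyqqyyj (positions 5,6,7,9,10,11,12,13); it reads the same forward and backward, and the interval DP gives dp[1][14] = 8.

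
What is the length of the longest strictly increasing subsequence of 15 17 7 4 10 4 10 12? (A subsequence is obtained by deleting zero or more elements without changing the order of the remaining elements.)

Let dp[i] be the longest increasing subsequence ending at position i. Then dp = [1, 2, 1, 1, 2, 1, 2, 3].
The maximum is 3; one witness is 7, 10, 12 at positions 3,5,8.

3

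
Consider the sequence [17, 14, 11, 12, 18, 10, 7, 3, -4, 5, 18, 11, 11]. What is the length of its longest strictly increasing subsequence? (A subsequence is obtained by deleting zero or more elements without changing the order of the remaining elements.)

3

Let dp[i] be the longest increasing subsequence ending at position i. Then dp = [1, 1, 1, 2, 3, 1, 1, 1, 1, 2, 3, 3, 3].
The maximum is 3; one witness is 11, 12, 18 at positions 3,4,5.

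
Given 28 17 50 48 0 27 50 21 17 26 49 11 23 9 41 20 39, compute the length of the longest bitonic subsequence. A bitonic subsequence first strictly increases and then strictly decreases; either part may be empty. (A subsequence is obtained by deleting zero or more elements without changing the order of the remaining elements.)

Let inc[i] be the LIS ending at i and dec[i] the longest strictly decreasing subsequence starting at i. inc = [1, 1, 2, 2, 1, 2, 3, 2, 2, 3, 4, 2, 3, 2, 4, 3, 4], dec = [6, 3, 7, 6, 1, 5, 5, 4, 3, 3, 3, 2, 2, 1, 2, 1, 1].
max_i inc[i]+dec[i]−1 = 8, with one witness 28, 50, 48, 27, 21, 17, 11, 9.

8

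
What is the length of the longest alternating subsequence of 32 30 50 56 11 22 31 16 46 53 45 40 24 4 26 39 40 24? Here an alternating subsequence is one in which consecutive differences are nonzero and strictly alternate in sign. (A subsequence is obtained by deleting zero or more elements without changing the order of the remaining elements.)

Track the best alternating length ending on an up-step vs a down-step at each position: up/down = 1/1, 1/2, 3/1, 3/1, 1/4, 5/4, 5/4, 5/6, 7/4, 7/4, 7/8, 7/8, 7/8, 1/8, 9/8, 9/8, 9/8, 9/10.
The maximum over both is 10; one such subsequence is 32, 30, 50, 11, 22, 16, 46, 24, 26, 24.

10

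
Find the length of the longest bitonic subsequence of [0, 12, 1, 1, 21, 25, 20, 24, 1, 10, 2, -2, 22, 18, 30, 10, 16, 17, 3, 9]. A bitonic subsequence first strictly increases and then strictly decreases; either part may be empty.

One longest bitonic subsequence is 0, 12, 21, 25, 24, 22, 18, 17, 9 (positions 1,2,5,6,8,13,14,18,20): it rises to 25 then falls. Length 9 is optimal.

9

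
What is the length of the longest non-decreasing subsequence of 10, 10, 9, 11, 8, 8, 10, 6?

Let dp[i] be the longest non-decreasing subsequence ending at position i. Then dp = [1, 2, 1, 3, 1, 2, 3, 1].
The maximum is 3; one witness is 10, 10, 11 at positions 1,2,4.

3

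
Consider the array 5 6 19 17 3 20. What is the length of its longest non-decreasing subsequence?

One longest non-decreasing subsequence is 5, 6, 19, 20 (positions 1,2,3,6), of length 4; no longer one exists.

4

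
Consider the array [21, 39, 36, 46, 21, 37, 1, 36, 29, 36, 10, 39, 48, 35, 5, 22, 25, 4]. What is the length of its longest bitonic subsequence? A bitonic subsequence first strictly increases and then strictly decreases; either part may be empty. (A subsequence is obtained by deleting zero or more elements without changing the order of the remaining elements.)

Let inc[i] be the LIS ending at i and dec[i] the longest strictly decreasing subsequence starting at i. inc = [1, 2, 2, 3, 1, 3, 1, 2, 2, 3, 2, 4, 5, 3, 2, 3, 4, 2], dec = [4, 7, 5, 7, 4, 6, 1, 5, 4, 4, 3, 4, 4, 3, 2, 2, 2, 1].
max_i inc[i]+dec[i]−1 = 9, with one witness 21, 39, 46, 37, 36, 29, 10, 5, 4.

9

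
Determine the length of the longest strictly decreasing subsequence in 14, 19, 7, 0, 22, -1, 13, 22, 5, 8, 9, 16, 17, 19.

One longest decreasing subsequence is 14, 7, 0, -1 (positions 1,3,4,6), of length 4; no longer one exists.

4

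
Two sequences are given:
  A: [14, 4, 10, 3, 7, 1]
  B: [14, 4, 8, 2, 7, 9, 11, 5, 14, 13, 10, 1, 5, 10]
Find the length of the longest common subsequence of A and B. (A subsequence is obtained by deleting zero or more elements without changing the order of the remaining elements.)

Backtracking the LCS table gives one alignment: 14 (A1,B1) → 4 (A2,B2) → 10 (A3,B11) → 1 (A6,B12).
So the longest common subsequence has length 4.

4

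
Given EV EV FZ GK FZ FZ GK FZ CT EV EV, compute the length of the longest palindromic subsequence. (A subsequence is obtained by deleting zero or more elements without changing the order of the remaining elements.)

10

One longest palindromic subsequence is EV EV FZ GK FZ FZ GK FZ EV EV (positions 1,2,3,4,5,6,7,8,10,11); it reads the same forward and backward, and the interval DP gives dp[1][11] = 10.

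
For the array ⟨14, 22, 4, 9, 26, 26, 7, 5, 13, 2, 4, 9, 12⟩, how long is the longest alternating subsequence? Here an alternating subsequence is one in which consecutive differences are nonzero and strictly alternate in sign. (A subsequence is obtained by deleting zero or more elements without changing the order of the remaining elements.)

Track the best alternating length ending on an up-step vs a down-step at each position: up/down = 1/1, 2/1, 1/3, 4/3, 4/1, 4/1, 4/5, 4/5, 6/5, 1/7, 8/7, 8/7, 8/7.
The maximum over both is 8; one such subsequence is 14, 22, 4, 9, 7, 13, 2, 4.

8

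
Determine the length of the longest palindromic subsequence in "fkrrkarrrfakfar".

9

One longest palindromic subsequence is rkarrrakr (positions 3,5,6,7,8,9,11,12,15); it reads the same forward and backward, and the interval DP gives dp[1][15] = 9.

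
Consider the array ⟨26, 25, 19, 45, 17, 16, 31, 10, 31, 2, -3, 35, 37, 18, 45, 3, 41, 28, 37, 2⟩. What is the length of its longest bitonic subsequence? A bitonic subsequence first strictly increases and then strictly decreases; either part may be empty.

One longest bitonic subsequence is 26, 25, 19, 17, 16, 10, 3, 2 (positions 1,2,3,5,6,8,16,20): it rises to 26 then falls. Length 8 is optimal.

8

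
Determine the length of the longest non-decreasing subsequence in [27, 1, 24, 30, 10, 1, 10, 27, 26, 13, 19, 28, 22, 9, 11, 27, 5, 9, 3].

7

Scanning left to right, the best length ending at each element is: 27→1, 1→1, 24→2, 30→3, 10→2, 1→2, 10→3, 27→4, 26→4, 13→4, 19→5, 28→6, 22→6, 9→3, 11→4, 27→7, 5→3, 9→4, 3→3.
So the longest non-decreasing subsequence has length 7, e.g. 1, 10, 10, 13, 19, 22, 27.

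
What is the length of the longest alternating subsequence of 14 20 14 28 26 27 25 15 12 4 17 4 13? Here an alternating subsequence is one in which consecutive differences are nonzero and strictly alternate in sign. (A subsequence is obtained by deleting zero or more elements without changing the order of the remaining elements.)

10

Track the best alternating length ending on an up-step vs a down-step at each position: up/down = 1/1, 2/1, 1/3, 4/1, 4/5, 6/5, 4/7, 4/7, 1/7, 1/7, 8/7, 1/9, 10/9.
The maximum over both is 10; one such subsequence is 14, 20, 14, 28, 26, 27, 15, 17, 4, 13.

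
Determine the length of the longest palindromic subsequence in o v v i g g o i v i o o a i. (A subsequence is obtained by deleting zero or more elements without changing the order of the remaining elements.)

One longest palindromic subsequence is oviggivo (positions 1,3,4,5,6,8,9,12); it reads the same forward and backward, and the interval DP gives dp[1][14] = 8.

8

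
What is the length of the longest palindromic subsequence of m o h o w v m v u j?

One longest palindromic subsequence is mohom (positions 1,2,3,4,7); it reads the same forward and backward, and the interval DP gives dp[1][10] = 5.

5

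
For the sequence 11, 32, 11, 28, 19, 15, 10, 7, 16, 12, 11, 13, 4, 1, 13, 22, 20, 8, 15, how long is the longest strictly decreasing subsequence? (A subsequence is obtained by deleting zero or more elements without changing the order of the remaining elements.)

8

One longest decreasing subsequence is 32, 28, 19, 15, 10, 7, 4, 1 (positions 2,4,5,6,7,8,13,14), of length 8; no longer one exists.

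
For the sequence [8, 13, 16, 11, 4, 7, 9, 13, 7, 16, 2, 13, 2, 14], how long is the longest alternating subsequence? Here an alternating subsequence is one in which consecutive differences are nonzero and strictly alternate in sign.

10

A longest alternating subsequence is 8, 13, 4, 9, 7, 16, 2, 13, 2, 14 (positions 1,2,5,7,9,10,11,12,13,14); its 9 consecutive differences strictly alternate in sign, and length 10 is optimal.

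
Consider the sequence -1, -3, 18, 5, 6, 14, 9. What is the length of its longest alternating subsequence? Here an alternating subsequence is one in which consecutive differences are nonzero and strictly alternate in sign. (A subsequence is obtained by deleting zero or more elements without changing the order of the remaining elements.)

6

Track the best alternating length ending on an up-step vs a down-step at each position: up/down = 1/1, 1/2, 3/1, 3/4, 5/4, 5/4, 5/6.
The maximum over both is 6; one such subsequence is -1, -3, 18, 5, 14, 9.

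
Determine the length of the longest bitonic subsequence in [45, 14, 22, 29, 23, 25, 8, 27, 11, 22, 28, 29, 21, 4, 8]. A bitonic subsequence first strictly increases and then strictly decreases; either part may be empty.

One longest bitonic subsequence is 14, 22, 23, 25, 27, 28, 29, 21, 8 (positions 2,3,5,6,8,11,12,13,15): it rises to 29 then falls. Length 9 is optimal.

9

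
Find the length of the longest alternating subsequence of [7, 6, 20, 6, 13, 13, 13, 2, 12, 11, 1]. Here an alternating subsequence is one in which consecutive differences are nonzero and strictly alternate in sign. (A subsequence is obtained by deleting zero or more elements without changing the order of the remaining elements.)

A longest alternating subsequence is 7, 6, 20, 6, 13, 2, 12, 11 (positions 1,2,3,4,5,8,9,10); its 7 consecutive differences strictly alternate in sign, and length 8 is optimal.

8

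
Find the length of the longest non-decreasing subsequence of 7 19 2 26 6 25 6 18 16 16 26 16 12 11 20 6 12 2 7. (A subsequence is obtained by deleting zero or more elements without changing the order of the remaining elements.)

One longest non-decreasing subsequence is 2, 6, 6, 16, 16, 16, 20 (positions 3,5,7,9,10,12,15), of length 7; no longer one exists.

7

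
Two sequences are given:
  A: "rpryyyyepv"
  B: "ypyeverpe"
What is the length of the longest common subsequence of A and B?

4

Backtracking the LCS table gives one alignment: p (A2,B2) → y (A4,B3) → e (A8,B6) → p (A9,B8).
So the longest common subsequence has length 4.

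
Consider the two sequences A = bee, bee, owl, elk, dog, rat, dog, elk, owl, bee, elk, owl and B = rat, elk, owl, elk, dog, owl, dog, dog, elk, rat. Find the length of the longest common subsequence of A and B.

A longest common subsequence is owl, elk, dog, dog, elk (length 5); the LCS DP confirms no longer common subsequence exists.

5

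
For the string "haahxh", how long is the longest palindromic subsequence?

One longest palindromic subsequence is haah (positions 1,2,3,6); it reads the same forward and backward, and the interval DP gives dp[1][6] = 4.

4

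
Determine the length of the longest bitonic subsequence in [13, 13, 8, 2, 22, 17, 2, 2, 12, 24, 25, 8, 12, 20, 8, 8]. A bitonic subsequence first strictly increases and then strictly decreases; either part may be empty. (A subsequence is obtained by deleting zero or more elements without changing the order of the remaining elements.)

Let inc[i] be the LIS ending at i and dec[i] the longest strictly decreasing subsequence starting at i. inc = [1, 1, 1, 1, 2, 2, 1, 1, 2, 3, 4, 2, 3, 4, 2, 2], dec = [3, 3, 2, 1, 4, 3, 1, 1, 2, 3, 3, 1, 2, 2, 1, 1].
max_i inc[i]+dec[i]−1 = 6, with one witness 13, 22, 24, 25, 20, 8.

6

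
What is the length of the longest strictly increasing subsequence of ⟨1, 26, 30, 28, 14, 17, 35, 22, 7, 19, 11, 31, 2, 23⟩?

5

One longest increasing subsequence is 1, 14, 17, 22, 31 (positions 1,5,6,8,12), of length 5; no longer one exists.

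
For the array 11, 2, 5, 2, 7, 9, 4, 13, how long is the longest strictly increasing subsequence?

Scanning left to right, the best length ending at each element is: 11→1, 2→1, 5→2, 2→1, 7→3, 9→4, 4→2, 13→5.
So the longest increasing subsequence has length 5, e.g. 2, 5, 7, 9, 13.

5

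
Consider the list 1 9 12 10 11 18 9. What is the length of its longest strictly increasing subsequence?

5

Let dp[i] be the longest increasing subsequence ending at position i. Then dp = [1, 2, 3, 3, 4, 5, 2].
The maximum is 5; one witness is 1, 9, 10, 11, 18 at positions 1,2,4,5,6.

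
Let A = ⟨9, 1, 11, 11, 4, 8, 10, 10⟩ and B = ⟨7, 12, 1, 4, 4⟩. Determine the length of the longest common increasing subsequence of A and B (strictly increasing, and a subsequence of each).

A longest common strictly increasing subsequence is 1, 4 (length 2); it appears in order in both A and B, and no longer such subsequence exists.

2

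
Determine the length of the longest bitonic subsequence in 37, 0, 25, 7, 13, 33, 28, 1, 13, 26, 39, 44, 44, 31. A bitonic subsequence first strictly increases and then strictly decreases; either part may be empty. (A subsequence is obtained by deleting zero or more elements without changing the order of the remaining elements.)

7

One longest bitonic subsequence is 0, 7, 13, 33, 39, 44, 31 (positions 2,4,5,6,11,12,14): it rises to 44 then falls. Length 7 is optimal.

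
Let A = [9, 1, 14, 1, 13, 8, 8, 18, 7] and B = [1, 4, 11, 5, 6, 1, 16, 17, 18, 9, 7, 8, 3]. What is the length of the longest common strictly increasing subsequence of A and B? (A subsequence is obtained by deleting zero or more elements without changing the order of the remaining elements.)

For each value that appears in both, track the longest common increasing run ending there.
The best achievable length is 2; one witness is 1, 18 (A-positions 2,8, B-positions 1,9).

2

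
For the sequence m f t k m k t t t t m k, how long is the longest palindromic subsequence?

One longest palindromic subsequence is kmttttmk (positions 4,5,7,8,9,10,11,12); it reads the same forward and backward, and the interval DP gives dp[1][12] = 8.

8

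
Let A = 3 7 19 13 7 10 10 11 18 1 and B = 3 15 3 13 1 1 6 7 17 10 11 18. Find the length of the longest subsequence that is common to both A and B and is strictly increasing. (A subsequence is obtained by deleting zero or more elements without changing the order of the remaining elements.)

A longest common strictly increasing subsequence is 3, 7, 10, 11, 18 (length 5); it appears in order in both A and B, and no longer such subsequence exists.

5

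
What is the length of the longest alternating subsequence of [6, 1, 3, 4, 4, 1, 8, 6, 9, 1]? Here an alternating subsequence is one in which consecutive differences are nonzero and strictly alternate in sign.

Track the best alternating length ending on an up-step vs a down-step at each position: up/down = 1/1, 1/2, 3/2, 3/2, 3/2, 1/4, 5/1, 5/6, 7/1, 1/8.
The maximum over both is 8; one such subsequence is 6, 1, 3, 1, 8, 6, 9, 1.

8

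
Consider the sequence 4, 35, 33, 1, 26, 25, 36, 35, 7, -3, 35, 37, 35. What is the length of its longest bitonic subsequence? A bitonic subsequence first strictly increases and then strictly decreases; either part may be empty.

Let inc[i] be the LIS ending at i and dec[i] the longest strictly decreasing subsequence starting at i. inc = [1, 2, 2, 1, 2, 2, 3, 3, 2, 1, 3, 4, 3], dec = [3, 6, 5, 2, 4, 3, 4, 3, 2, 1, 1, 2, 1].
max_i inc[i]+dec[i]−1 = 7, with one witness 4, 35, 33, 26, 25, 7, -3.

7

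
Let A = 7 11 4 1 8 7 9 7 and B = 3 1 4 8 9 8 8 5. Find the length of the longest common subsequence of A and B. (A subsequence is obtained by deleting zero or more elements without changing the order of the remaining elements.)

3

Backtracking the LCS table gives one alignment: 4 (A3,B3) → 8 (A5,B4) → 9 (A7,B5).
So the longest common subsequence has length 3.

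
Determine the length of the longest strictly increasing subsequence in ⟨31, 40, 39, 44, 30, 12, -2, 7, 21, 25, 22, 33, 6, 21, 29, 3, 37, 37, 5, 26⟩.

6

Let dp[i] be the longest increasing subsequence ending at position i. Then dp = [1, 2, 2, 3, 1, 1, 1, 2, 3, 4, 4, 5, 2, 3, 5, 2, 6, 6, 3, 5].
The maximum is 6; one witness is -2, 7, 21, 25, 33, 37 at positions 7,8,9,10,12,17.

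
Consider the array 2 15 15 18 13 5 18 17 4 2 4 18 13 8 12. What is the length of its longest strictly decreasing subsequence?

One longest decreasing subsequence is 15, 13, 5, 4, 2 (positions 2,5,6,9,10), of length 5; no longer one exists.

5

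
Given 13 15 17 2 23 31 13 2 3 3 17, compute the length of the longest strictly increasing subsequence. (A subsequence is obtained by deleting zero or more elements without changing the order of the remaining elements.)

Let dp[i] be the longest increasing subsequence ending at position i. Then dp = [1, 2, 3, 1, 4, 5, 2, 1, 2, 2, 3].
The maximum is 5; one witness is 13, 15, 17, 23, 31 at positions 1,2,3,5,6.

5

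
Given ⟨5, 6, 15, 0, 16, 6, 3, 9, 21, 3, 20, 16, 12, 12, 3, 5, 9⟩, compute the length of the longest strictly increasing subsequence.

5

Scanning left to right, the best length ending at each element is: 5→1, 6→2, 15→3, 0→1, 16→4, 6→2, 3→2, 9→3, 21→5, 3→2, 20→5, 16→4, 12→4, 12→4, 3→2, 5→3, 9→4.
So the longest increasing subsequence has length 5, e.g. 5, 6, 15, 16, 21.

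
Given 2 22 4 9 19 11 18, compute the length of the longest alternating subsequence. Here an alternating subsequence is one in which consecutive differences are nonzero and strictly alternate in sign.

6

Track the best alternating length ending on an up-step vs a down-step at each position: up/down = 1/1, 2/1, 2/3, 4/3, 4/3, 4/5, 6/5.
The maximum over both is 6; one such subsequence is 2, 22, 4, 19, 11, 18.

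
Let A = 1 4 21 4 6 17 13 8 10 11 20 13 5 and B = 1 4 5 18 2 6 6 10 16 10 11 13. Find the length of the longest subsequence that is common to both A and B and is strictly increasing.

A longest common strictly increasing subsequence is 1, 4, 6, 10, 11, 13 (length 6); it appears in order in both A and B, and no longer such subsequence exists.

6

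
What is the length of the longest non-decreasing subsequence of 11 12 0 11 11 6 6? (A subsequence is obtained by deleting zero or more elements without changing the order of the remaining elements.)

Let dp[i] be the longest non-decreasing subsequence ending at position i. Then dp = [1, 2, 1, 2, 3, 2, 3].
The maximum is 3; one witness is 11, 11, 11 at positions 1,4,5.

3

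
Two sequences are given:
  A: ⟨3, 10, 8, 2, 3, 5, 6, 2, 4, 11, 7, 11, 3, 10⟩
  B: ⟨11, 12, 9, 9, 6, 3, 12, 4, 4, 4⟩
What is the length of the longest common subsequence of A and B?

Backtracking the LCS table gives one alignment: 3 (A1,B6) → 4 (A9,B10).
So the longest common subsequence has length 2.

2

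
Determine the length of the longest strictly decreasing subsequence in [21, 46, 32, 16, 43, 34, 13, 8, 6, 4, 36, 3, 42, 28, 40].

8

Scanning left to right, the best length ending at each element is: 21→1, 46→1, 32→2, 16→3, 43→2, 34→3, 13→4, 8→5, 6→6, 4→7, 36→3, 3→8, 42→3, 28→4, 40→4.
So the longest decreasing subsequence has length 8, e.g. 46, 32, 16, 13, 8, 6, 4, 3.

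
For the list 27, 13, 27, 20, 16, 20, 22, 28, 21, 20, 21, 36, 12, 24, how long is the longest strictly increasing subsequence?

One longest increasing subsequence is 13, 16, 20, 22, 28, 36 (positions 2,5,6,7,8,12), of length 6; no longer one exists.

6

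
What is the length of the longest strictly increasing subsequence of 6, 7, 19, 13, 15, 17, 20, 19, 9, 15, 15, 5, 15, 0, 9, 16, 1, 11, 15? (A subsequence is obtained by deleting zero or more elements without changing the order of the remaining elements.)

Let dp[i] be the longest increasing subsequence ending at position i. Then dp = [1, 2, 3, 3, 4, 5, 6, 6, 3, 4, 4, 1, 4, 1, 3, 5, 2, 4, 5].
The maximum is 6; one witness is 6, 7, 13, 15, 17, 20 at positions 1,2,4,5,6,7.

6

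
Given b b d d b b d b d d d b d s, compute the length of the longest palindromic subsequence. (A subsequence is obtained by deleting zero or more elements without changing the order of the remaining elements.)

Using dp[i][j] = 2 + dp[i+1][j−1] if the ends match, else max(dp[i+1][j], dp[i][j−1]):
dp[1][14] = 9. A witness is bdddbdddb at positions 2,3,4,7,8,9,10,11,12.

9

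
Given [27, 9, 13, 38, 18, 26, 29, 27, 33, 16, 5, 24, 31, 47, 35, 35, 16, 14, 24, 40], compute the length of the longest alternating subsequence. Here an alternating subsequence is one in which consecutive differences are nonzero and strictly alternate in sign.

A longest alternating subsequence is 27, 9, 38, 18, 29, 27, 33, 16, 24, 16, 24 (positions 1,2,4,5,7,8,9,10,12,17,19); its 10 consecutive differences strictly alternate in sign, and length 11 is optimal.

11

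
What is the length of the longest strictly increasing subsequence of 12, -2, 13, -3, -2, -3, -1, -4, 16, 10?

4

Scanning left to right, the best length ending at each element is: 12→1, -2→1, 13→2, -3→1, -2→2, -3→1, -1→3, -4→1, 16→4, 10→4.
So the longest increasing subsequence has length 4, e.g. -3, -2, -1, 16.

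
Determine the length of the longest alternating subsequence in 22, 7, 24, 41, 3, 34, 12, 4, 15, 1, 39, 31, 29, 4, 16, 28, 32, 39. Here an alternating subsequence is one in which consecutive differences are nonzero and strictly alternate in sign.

11

A longest alternating subsequence is 22, 7, 24, 3, 34, 12, 15, 1, 39, 4, 16 (positions 1,2,3,5,6,7,9,10,11,14,15); its 10 consecutive differences strictly alternate in sign, and length 11 is optimal.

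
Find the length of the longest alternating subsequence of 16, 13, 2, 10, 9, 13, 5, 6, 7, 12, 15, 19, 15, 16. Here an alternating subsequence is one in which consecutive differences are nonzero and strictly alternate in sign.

A longest alternating subsequence is 16, 2, 10, 9, 13, 5, 19, 15, 16 (positions 1,3,4,5,6,7,12,13,14); its 8 consecutive differences strictly alternate in sign, and length 9 is optimal.

9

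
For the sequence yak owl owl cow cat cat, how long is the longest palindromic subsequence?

One longest palindromic subsequence is cat cat (positions 5,6); it reads the same forward and backward, and the interval DP gives dp[1][6] = 2.

2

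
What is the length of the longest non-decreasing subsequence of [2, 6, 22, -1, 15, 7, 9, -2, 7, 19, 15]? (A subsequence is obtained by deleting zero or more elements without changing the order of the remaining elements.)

5

One longest non-decreasing subsequence is 2, 6, 7, 9, 19 (positions 1,2,6,7,10), of length 5; no longer one exists.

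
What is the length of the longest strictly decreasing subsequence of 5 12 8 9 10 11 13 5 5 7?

Scanning left to right, the best length ending at each element is: 5→1, 12→1, 8→2, 9→2, 10→2, 11→2, 13→1, 5→3, 5→3, 7→3.
So the longest decreasing subsequence has length 3, e.g. 12, 8, 5.

3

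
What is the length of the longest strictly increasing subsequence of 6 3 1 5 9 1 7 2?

3

One longest increasing subsequence is 3, 5, 9 (positions 2,4,5), of length 3; no longer one exists.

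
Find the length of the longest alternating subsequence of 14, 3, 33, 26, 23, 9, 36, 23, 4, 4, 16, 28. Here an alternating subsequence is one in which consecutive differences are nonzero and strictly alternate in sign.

Track the best alternating length ending on an up-step vs a down-step at each position: up/down = 1/1, 1/2, 3/1, 3/4, 3/4, 3/4, 5/1, 5/6, 3/6, 3/6, 7/6, 7/6.
The maximum over both is 7; one such subsequence is 14, 3, 33, 26, 36, 4, 16.

7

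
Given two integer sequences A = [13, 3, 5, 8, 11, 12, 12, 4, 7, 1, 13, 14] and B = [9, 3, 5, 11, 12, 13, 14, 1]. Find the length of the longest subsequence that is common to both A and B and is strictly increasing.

For each value that appears in both, track the longest common increasing run ending there.
The best achievable length is 6; one witness is 3, 5, 11, 12, 13, 14 (A-positions 2,3,5,6,11,12, B-positions 2,3,4,5,6,7).

6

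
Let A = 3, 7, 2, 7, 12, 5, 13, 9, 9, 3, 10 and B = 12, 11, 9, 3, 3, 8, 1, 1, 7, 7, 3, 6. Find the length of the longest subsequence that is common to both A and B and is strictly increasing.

For each value that appears in both, track the longest common increasing run ending there.
The best achievable length is 2; one witness is 3, 7 (A-positions 1,2, B-positions 4,9).

2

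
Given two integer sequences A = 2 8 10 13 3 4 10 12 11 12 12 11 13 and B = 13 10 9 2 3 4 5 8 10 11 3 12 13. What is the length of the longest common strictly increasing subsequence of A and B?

7

For each value that appears in both, track the longest common increasing run ending there.
The best achievable length is 7; one witness is 2, 3, 4, 10, 11, 12, 13 (A-positions 1,5,6,7,9,10,13, B-positions 4,5,6,9,10,12,13).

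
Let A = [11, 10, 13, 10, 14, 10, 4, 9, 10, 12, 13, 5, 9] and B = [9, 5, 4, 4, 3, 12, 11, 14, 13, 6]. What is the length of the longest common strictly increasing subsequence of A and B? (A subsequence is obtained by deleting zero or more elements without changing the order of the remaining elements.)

3

For each value that appears in both, track the longest common increasing run ending there.
The best achievable length is 3; one witness is 9, 12, 13 (A-positions 8,10,11, B-positions 1,6,9).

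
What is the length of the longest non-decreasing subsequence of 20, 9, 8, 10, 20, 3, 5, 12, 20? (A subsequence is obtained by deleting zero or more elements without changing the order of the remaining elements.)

4

One longest non-decreasing subsequence is 9, 10, 20, 20 (positions 2,4,5,9), of length 4; no longer one exists.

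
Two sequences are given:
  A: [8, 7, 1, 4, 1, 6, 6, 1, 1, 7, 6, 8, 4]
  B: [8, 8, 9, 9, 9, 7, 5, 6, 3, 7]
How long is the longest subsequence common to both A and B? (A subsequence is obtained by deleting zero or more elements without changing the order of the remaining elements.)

Backtracking the LCS table gives one alignment: 8 (A1,B2) → 7 (A2,B6) → 6 (A6,B8) → 7 (A10,B10).
So the longest common subsequence has length 4.

4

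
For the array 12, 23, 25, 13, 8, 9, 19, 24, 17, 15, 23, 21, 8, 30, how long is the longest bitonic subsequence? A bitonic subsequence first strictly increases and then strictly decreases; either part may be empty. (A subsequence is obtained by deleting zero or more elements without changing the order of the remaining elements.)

7

One longest bitonic subsequence is 12, 23, 25, 24, 23, 21, 8 (positions 1,2,3,8,11,12,13): it rises to 25 then falls. Length 7 is optimal.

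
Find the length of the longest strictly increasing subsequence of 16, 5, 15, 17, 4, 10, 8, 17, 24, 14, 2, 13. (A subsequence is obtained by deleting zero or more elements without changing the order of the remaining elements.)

Let dp[i] be the longest increasing subsequence ending at position i. Then dp = [1, 1, 2, 3, 1, 2, 2, 3, 4, 3, 1, 3].
The maximum is 4; one witness is 5, 15, 17, 24 at positions 2,3,4,9.

4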